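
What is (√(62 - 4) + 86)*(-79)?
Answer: -6794 - 79*√58 ≈ -7395.6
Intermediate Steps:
(√(62 - 4) + 86)*(-79) = (√58 + 86)*(-79) = (86 + √58)*(-79) = -6794 - 79*√58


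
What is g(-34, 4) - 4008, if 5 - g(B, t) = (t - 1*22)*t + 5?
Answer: -3936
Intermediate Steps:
g(B, t) = -t*(-22 + t) (g(B, t) = 5 - ((t - 1*22)*t + 5) = 5 - ((t - 22)*t + 5) = 5 - ((-22 + t)*t + 5) = 5 - (t*(-22 + t) + 5) = 5 - (5 + t*(-22 + t)) = 5 + (-5 - t*(-22 + t)) = -t*(-22 + t))
g(-34, 4) - 4008 = 4*(22 - 1*4) - 4008 = 4*(22 - 4) - 4008 = 4*18 - 4008 = 72 - 4008 = -3936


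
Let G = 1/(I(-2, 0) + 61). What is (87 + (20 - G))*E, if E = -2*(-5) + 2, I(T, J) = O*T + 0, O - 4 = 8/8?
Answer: 21824/17 ≈ 1283.8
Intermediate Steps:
O = 5 (O = 4 + 8/8 = 4 + 8*(⅛) = 4 + 1 = 5)
I(T, J) = 5*T (I(T, J) = 5*T + 0 = 5*T)
E = 12 (E = 10 + 2 = 12)
G = 1/51 (G = 1/(5*(-2) + 61) = 1/(-10 + 61) = 1/51 ≈ 0.019608)
(87 + (20 - G))*E = (87 + (20 - 1*1/51))*12 = (87 + (20 - 1/51))*12 = (87 + 1019/51)*12 = (5456/51)*12 = 21824/17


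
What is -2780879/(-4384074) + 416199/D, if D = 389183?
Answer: 2906918046583/1706207071542 ≈ 1.7037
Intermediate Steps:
-2780879/(-4384074) + 416199/D = -2780879/(-4384074) + 416199/389183 = -2780879*(-1/4384074) + 416199*(1/389183) = 2780879/4384074 + 416199/389183 = 2906918046583/1706207071542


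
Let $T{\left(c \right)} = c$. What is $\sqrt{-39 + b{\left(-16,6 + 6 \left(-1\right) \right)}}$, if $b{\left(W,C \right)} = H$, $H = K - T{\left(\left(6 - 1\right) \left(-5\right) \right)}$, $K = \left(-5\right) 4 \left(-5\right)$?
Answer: $\sqrt{86} \approx 9.2736$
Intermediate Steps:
$K = 100$ ($K = \left(-20\right) \left(-5\right) = 100$)
$H = 125$ ($H = 100 - \left(6 - 1\right) \left(-5\right) = 100 - 5 \left(-5\right) = 100 - -25 = 100 + 25 = 125$)
$b{\left(W,C \right)} = 125$
$\sqrt{-39 + b{\left(-16,6 + 6 \left(-1\right) \right)}} = \sqrt{-39 + 125} = \sqrt{86}$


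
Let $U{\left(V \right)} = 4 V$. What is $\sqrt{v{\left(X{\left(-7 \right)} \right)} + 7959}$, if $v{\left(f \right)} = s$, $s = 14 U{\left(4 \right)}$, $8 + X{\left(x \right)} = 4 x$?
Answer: $7 \sqrt{167} \approx 90.46$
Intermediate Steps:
$X{\left(x \right)} = -8 + 4 x$
$s = 224$ ($s = 14 \cdot 4 \cdot 4 = 14 \cdot 16 = 224$)
$v{\left(f \right)} = 224$
$\sqrt{v{\left(X{\left(-7 \right)} \right)} + 7959} = \sqrt{224 + 7959} = \sqrt{8183} = 7 \sqrt{167}$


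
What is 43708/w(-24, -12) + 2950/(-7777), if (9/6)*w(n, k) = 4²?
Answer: 254914237/62216 ≈ 4097.2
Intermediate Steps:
w(n, k) = 32/3 (w(n, k) = (⅔)*4² = (⅔)*16 = 32/3)
43708/w(-24, -12) + 2950/(-7777) = 43708/(32/3) + 2950/(-7777) = 43708*(3/32) + 2950*(-1/7777) = 32781/8 - 2950/7777 = 254914237/62216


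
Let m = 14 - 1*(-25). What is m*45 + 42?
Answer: 1797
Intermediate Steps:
m = 39 (m = 14 + 25 = 39)
m*45 + 42 = 39*45 + 42 = 1755 + 42 = 1797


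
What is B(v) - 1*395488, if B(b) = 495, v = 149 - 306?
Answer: -394993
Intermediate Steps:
v = -157
B(v) - 1*395488 = 495 - 1*395488 = 495 - 395488 = -394993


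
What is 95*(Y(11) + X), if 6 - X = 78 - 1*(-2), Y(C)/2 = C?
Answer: -4940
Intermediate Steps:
Y(C) = 2*C
X = -74 (X = 6 - (78 - 1*(-2)) = 6 - (78 + 2) = 6 - 1*80 = 6 - 80 = -74)
95*(Y(11) + X) = 95*(2*11 - 74) = 95*(22 - 74) = 95*(-52) = -4940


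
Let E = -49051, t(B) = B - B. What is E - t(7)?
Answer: -49051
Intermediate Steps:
t(B) = 0
E - t(7) = -49051 - 1*0 = -49051 + 0 = -49051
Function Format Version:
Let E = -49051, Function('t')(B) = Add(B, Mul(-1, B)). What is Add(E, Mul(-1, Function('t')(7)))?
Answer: -49051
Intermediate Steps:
Function('t')(B) = 0
Add(E, Mul(-1, Function('t')(7))) = Add(-49051, Mul(-1, 0)) = Add(-49051, 0) = -49051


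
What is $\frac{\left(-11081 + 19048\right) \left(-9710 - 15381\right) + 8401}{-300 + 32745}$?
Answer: $- \frac{66630532}{10815} \approx -6160.9$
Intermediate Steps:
$\frac{\left(-11081 + 19048\right) \left(-9710 - 15381\right) + 8401}{-300 + 32745} = \frac{7967 \left(-25091\right) + 8401}{32445} = \left(-199899997 + 8401\right) \frac{1}{32445} = \left(-199891596\right) \frac{1}{32445} = - \frac{66630532}{10815}$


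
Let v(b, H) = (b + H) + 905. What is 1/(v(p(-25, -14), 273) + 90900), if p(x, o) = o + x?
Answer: 1/92039 ≈ 1.0865e-5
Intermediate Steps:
v(b, H) = 905 + H + b (v(b, H) = (H + b) + 905 = 905 + H + b)
1/(v(p(-25, -14), 273) + 90900) = 1/((905 + 273 + (-14 - 25)) + 90900) = 1/((905 + 273 - 39) + 90900) = 1/(1139 + 90900) = 1/92039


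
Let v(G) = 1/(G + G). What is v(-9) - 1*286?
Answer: -5149/18 ≈ -286.06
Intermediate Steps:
v(G) = 1/(2*G)
v(-9) - 1*286 = (½)/(-9) - 1*286 = (½)*(-⅑) - 286 = -1/18 - 286 = -5149/18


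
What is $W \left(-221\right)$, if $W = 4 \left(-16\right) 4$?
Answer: $56576$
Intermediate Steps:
$W = -256$ ($W = \left(-64\right) 4 = -256$)
$W \left(-221\right) = \left(-256\right) \left(-221\right) = 56576$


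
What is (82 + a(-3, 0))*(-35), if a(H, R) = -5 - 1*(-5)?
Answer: -2870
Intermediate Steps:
a(H, R) = 0 (a(H, R) = -5 + 5 = 0)
(82 + a(-3, 0))*(-35) = (82 + 0)*(-35) = 82*(-35) = -2870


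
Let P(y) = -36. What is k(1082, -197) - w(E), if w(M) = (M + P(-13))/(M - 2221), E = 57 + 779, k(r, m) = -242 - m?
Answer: -12305/277 ≈ -44.422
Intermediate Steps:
E = 836
w(M) = (-36 + M)/(-2221 + M) (w(M) = (M - 36)/(M - 2221) = (-36 + M)/(-2221 + M))
k(1082, -197) - w(E) = (-242 - 1*(-197)) - (-36 + 836)/(-2221 + 836) = (-242 + 197) - 800/(-1385) = -45 - (-1)*800/1385 = -45 - 1*(-160/277) = -45 + 160/277 = -12305/277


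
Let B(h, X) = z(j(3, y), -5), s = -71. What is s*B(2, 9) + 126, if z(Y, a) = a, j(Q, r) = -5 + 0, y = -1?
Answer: 481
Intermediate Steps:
j(Q, r) = -5
B(h, X) = -5
s*B(2, 9) + 126 = -71*(-5) + 126 = 355 + 126 = 481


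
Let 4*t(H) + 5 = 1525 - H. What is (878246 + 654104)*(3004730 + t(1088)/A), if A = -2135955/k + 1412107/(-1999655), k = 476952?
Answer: 1084124957163083943771500/235460969209 ≈ 4.6043e+12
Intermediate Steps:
t(H) = 380 - H/4 (t(H) = -5/4 + (1525 - H)/4 = -5/4 + (1525/4 - H/4) = 380 - H/4)
A = -235460969209/45416164360 (A = -2135955/476952 + 1412107/(-1999655) = -2135955*1/476952 + 1412107*(-1/1999655) = -711985/158984 - 1412107/1999655 = -235460969209/45416164360 ≈ -5.1845)
(878246 + 654104)*(3004730 + t(1088)/A) = (878246 + 654104)*(3004730 + (380 - ¼*1088)/(-235460969209/45416164360)) = 1532350*(3004730 + (380 - 272)*(-45416164360/235460969209)) = 1532350*(3004730 + 108*(-45416164360/235460969209)) = 1532350*(3004730 - 4904945750880/235460969209) = 1532350*(707491733065607690/235460969209) = 1084124957163083943771500/235460969209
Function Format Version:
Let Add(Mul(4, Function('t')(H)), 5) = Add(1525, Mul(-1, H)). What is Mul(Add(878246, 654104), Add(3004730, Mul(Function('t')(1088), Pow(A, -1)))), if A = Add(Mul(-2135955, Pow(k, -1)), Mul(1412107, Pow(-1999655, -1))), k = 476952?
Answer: Rational(1084124957163083943771500, 235460969209) ≈ 4.6043e+12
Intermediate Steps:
Function('t')(H) = Add(380, Mul(Rational(-1, 4), H)) (Function('t')(H) = Add(Rational(-5, 4), Mul(Rational(1, 4), Add(1525, Mul(-1, H)))) = Add(Rational(-5, 4), Add(Rational(1525, 4), Mul(Rational(-1, 4), H))) = Add(380, Mul(Rational(-1, 4), H)))
A = Rational(-235460969209, 45416164360) (A = Add(Mul(-2135955, Pow(476952, -1)), Mul(1412107, Pow(-1999655, -1))) = Add(Mul(-2135955, Rational(1, 476952)), Mul(1412107, Rational(-1, 1999655))) = Add(Rational(-711985, 158984), Rational(-1412107, 1999655)) = Rational(-235460969209, 45416164360) ≈ -5.1845)
Mul(Add(878246, 654104), Add(3004730, Mul(Function('t')(1088), Pow(A, -1)))) = Mul(Add(878246, 654104), Add(3004730, Mul(Add(380, Mul(Rational(-1, 4), 1088)), Pow(Rational(-235460969209, 45416164360), -1)))) = Mul(1532350, Add(3004730, Mul(Add(380, -272), Rational(-45416164360, 235460969209)))) = Mul(1532350, Add(3004730, Mul(108, Rational(-45416164360, 235460969209)))) = Mul(1532350, Add(3004730, Rational(-4904945750880, 235460969209))) = Mul(1532350, Rational(707491733065607690, 235460969209)) = Rational(1084124957163083943771500, 235460969209)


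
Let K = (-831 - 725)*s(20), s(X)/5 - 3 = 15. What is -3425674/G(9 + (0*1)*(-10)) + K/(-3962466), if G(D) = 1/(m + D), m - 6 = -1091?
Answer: 811430534743468/220137 ≈ 3.6860e+9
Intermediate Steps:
s(X) = 90 (s(X) = 15 + 5*15 = 15 + 75 = 90)
m = -1085 (m = 6 - 1091 = -1085)
K = -140040 (K = (-831 - 725)*90 = -1556*90 = -140040)
G(D) = 1/(-1085 + D)
-3425674/G(9 + (0*1)*(-10)) + K/(-3962466) = -(-3686025224 + 3425674*(0*1)*(-10)) - 140040/(-3962466) = -3425674/(1/(-1085 + (9 + 0*(-10)))) - 140040*(-1/3962466) = -3425674/(1/(-1085 + (9 + 0))) + 7780/220137 = -3425674/(1/(-1085 + 9)) + 7780/220137 = -3425674/(1/(-1076)) + 7780/220137 = -3425674/(-1/1076) + 7780/220137 = -3425674*(-1076) + 7780/220137 = 3686025224 + 7780/220137 = 811430534743468/220137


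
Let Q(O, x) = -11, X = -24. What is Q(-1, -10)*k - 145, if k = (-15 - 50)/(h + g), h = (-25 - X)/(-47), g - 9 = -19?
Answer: -101610/469 ≈ -216.65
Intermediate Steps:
g = -10 (g = 9 - 19 = -10)
h = 1/47 (h = (-25 - 1*(-24))/(-47) = (-25 + 24)*(-1/47) = -1*(-1/47) = 1/47 ≈ 0.021277)
k = 3055/469 (k = (-15 - 50)/(1/47 - 10) = -65/(-469/47) = -65*(-47/469) = 3055/469 ≈ 6.5139)
Q(-1, -10)*k - 145 = -11*3055/469 - 145 = -33605/469 - 145 = -101610/469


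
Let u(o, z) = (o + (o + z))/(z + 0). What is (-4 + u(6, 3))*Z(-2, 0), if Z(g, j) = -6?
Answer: -6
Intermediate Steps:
u(o, z) = (z + 2*o)/z
(-4 + u(6, 3))*Z(-2, 0) = (-4 + (3 + 2*6)/3)*(-6) = (-4 + (3 + 12)/3)*(-6) = (-4 + (1/3)*15)*(-6) = (-4 + 5)*(-6) = 1*(-6) = -6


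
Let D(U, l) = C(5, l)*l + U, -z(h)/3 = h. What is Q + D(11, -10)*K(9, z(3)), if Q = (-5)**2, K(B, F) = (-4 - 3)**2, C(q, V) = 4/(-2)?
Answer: 1544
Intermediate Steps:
C(q, V) = -2 (C(q, V) = 4*(-1/2) = -2)
z(h) = -3*h
D(U, l) = U - 2*l (D(U, l) = -2*l + U = U - 2*l)
K(B, F) = 49 (K(B, F) = (-7)**2 = 49)
Q = 25
Q + D(11, -10)*K(9, z(3)) = 25 + (11 - 2*(-10))*49 = 25 + (11 + 20)*49 = 25 + 31*49 = 25 + 1519 = 1544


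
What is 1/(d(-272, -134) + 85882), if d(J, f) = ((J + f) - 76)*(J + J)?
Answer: 1/348090 ≈ 2.8728e-6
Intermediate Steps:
d(J, f) = 2*J*(-76 + J + f) (d(J, f) = (-76 + J + f)*(2*J) = 2*J*(-76 + J + f))
1/(d(-272, -134) + 85882) = 1/(2*(-272)*(-76 - 272 - 134) + 85882) = 1/(2*(-272)*(-482) + 85882) = 1/(262208 + 85882) = 1/348090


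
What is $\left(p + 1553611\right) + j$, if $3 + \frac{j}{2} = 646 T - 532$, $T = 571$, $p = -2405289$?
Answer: $-115016$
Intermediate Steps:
$j = 736662$ ($j = -6 + 2 \left(646 \cdot 571 - 532\right) = -6 + 2 \left(368866 - 532\right) = -6 + 2 \cdot 368334 = -6 + 736668 = 736662$)
$\left(p + 1553611\right) + j = \left(-2405289 + 1553611\right) + 736662 = -851678 + 736662 = -115016$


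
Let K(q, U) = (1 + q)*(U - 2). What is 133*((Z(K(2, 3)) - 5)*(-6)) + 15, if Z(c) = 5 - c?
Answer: 2409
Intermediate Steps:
K(q, U) = (1 + q)*(-2 + U)
133*((Z(K(2, 3)) - 5)*(-6)) + 15 = 133*(((5 - (-2 + 3 - 2*2 + 3*2)) - 5)*(-6)) + 15 = 133*(((5 - (-2 + 3 - 4 + 6)) - 5)*(-6)) + 15 = 133*(((5 - 1*3) - 5)*(-6)) + 15 = 133*(((5 - 3) - 5)*(-6)) + 15 = 133*((2 - 5)*(-6)) + 15 = 133*(-3*(-6)) + 15 = 133*18 + 15 = 2394 + 15 = 2409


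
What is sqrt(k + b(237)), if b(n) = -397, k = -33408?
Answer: I*sqrt(33805) ≈ 183.86*I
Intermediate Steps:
sqrt(k + b(237)) = sqrt(-33408 - 397) = sqrt(-33805) = I*sqrt(33805)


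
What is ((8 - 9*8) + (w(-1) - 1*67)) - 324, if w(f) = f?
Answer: -456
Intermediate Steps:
((8 - 9*8) + (w(-1) - 1*67)) - 324 = ((8 - 9*8) + (-1 - 1*67)) - 324 = ((8 - 72) + (-1 - 67)) - 324 = (-64 - 68) - 324 = -132 - 324 = -456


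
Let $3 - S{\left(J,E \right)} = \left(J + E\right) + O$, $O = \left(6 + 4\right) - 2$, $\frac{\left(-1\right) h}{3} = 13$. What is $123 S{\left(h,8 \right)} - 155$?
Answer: $3043$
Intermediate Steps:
$h = -39$ ($h = \left(-3\right) 13 = -39$)
$O = 8$ ($O = 10 - 2 = 8$)
$S{\left(J,E \right)} = -5 - E - J$ ($S{\left(J,E \right)} = 3 - \left(\left(J + E\right) + 8\right) = 3 - \left(\left(E + J\right) + 8\right) = 3 - \left(8 + E + J\right) = -5 - E - J$)
$123 S{\left(h,8 \right)} - 155 = 123 \left(-5 - 8 - -39\right) - 155 = 123 \left(-5 - 8 + 39\right) - 155 = 123 \cdot 26 - 155 = 3198 - 155 = 3043$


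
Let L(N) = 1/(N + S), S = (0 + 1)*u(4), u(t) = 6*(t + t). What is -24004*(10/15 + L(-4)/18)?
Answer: -3174529/198 ≈ -16033.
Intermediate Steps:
u(t) = 12*t (u(t) = 6*(2*t) = 12*t)
S = 48 (S = (0 + 1)*(12*4) = 1*48 = 48)
L(N) = 1/(48 + N) (L(N) = 1/(N + 48) = 1/(48 + N))
-24004*(10/15 + L(-4)/18) = -24004*(10/15 + 1/((48 - 4)*18)) = -24004*(10*(1/15) + (1/18)/44) = -24004*(⅔ + (1/44)*(1/18)) = -24004*(⅔ + 1/792) = -24004*529/792 = -3174529/198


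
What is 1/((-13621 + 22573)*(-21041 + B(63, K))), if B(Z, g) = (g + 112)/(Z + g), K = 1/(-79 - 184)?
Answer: -2071/390058595127 ≈ -5.3095e-9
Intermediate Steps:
K = -1/263 (K = 1/(-263) = -1/263 ≈ -0.0038023)
B(Z, g) = (112 + g)/(Z + g)
1/((-13621 + 22573)*(-21041 + B(63, K))) = 1/((-13621 + 22573)*(-21041 + (112 - 1/263)/(63 - 1/263))) = 1/(8952*(-21041 + (29455/263)/(16568/263))) = 1/(8952*(-21041 + (263/16568)*(29455/263))) = 1/(8952*(-21041 + 29455/16568)) = 1/(8952*(-348577833/16568)) = 1/(-390058595127/2071) = -2071/390058595127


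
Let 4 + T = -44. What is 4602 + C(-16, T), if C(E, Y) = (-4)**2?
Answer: 4618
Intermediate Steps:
T = -48 (T = -4 - 44 = -48)
C(E, Y) = 16
4602 + C(-16, T) = 4602 + 16 = 4618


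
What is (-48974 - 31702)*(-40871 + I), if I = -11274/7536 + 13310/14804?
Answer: 3831904679882535/1162114 ≈ 3.2974e+9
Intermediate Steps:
I = -2774839/4648456 (I = -11274*1/7536 + 13310*(1/14804) = -1879/1256 + 6655/7402 = -2774839/4648456 ≈ -0.59694)
(-48974 - 31702)*(-40871 + I) = (-48974 - 31702)*(-40871 - 2774839/4648456) = -80676*(-189989820015/4648456) = 3831904679882535/1162114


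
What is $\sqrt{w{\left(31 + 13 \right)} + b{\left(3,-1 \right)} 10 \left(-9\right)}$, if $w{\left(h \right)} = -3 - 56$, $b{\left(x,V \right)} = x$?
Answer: $i \sqrt{329} \approx 18.138 i$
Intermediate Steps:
$w{\left(h \right)} = -59$ ($w{\left(h \right)} = -3 - 56 = -59$)
$\sqrt{w{\left(31 + 13 \right)} + b{\left(3,-1 \right)} 10 \left(-9\right)} = \sqrt{-59 + 3 \cdot 10 \left(-9\right)} = \sqrt{-59 + 30 \left(-9\right)} = \sqrt{-59 - 270} = \sqrt{-329} = i \sqrt{329}$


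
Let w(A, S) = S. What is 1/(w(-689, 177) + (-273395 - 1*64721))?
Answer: -1/337939 ≈ -2.9591e-6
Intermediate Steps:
1/(w(-689, 177) + (-273395 - 1*64721)) = 1/(177 + (-273395 - 1*64721)) = 1/(177 + (-273395 - 64721)) = 1/(177 - 338116) = 1/(-337939) = -1/337939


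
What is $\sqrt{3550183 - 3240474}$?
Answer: $\sqrt{309709} \approx 556.51$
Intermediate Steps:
$\sqrt{3550183 - 3240474} = \sqrt{309709}$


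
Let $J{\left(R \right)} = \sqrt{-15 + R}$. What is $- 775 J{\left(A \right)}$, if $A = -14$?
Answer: $- 775 i \sqrt{29} \approx - 4173.5 i$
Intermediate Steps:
$- 775 J{\left(A \right)} = - 775 \sqrt{-15 - 14} = - 775 \sqrt{-29} = - 775 i \sqrt{29}$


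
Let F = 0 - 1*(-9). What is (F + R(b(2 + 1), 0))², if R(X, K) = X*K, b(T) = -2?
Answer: 81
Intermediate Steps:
F = 9 (F = 0 + 9 = 9)
R(X, K) = K*X
(F + R(b(2 + 1), 0))² = (9 + 0*(-2))² = (9 + 0)² = 9² = 81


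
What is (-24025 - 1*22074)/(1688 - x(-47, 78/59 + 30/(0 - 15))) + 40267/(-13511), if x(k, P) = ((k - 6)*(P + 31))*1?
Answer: -44576038954/2626659999 ≈ -16.971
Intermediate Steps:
x(k, P) = (-6 + k)*(31 + P) (x(k, P) = ((-6 + k)*(31 + P))*1 = (-6 + k)*(31 + P))
(-24025 - 1*22074)/(1688 - x(-47, 78/59 + 30/(0 - 15))) + 40267/(-13511) = (-24025 - 1*22074)/(1688 - (-186 - 6*(78/59 + 30/(0 - 15)) + 31*(-47) + (78/59 + 30/(0 - 15))*(-47))) + 40267/(-13511) = (-24025 - 22074)/(1688 - (-186 - 6*(78*(1/59) + 30/(-15)) - 1457 + (78*(1/59) + 30/(-15))*(-47))) + 40267*(-1/13511) = -46099/(1688 - (-186 - 6*(78/59 + 30*(-1/15)) - 1457 + (78/59 + 30*(-1/15))*(-47))) - 40267/13511 = -46099/(1688 - (-186 - 6*(78/59 - 2) - 1457 + (78/59 - 2)*(-47))) - 40267/13511 = -46099/(1688 - (-186 - 6*(-40/59) - 1457 - 40/59*(-47))) - 40267/13511 = -46099/(1688 - (-186 + 240/59 - 1457 + 1880/59)) - 40267/13511 = -46099/(1688 - 1*(-94817/59)) - 40267/13511 = -46099/(1688 + 94817/59) - 40267/13511 = -46099/194409/59 - 40267/13511 = -46099*59/194409 - 40267/13511 = -2719841/194409 - 40267/13511 = -44576038954/2626659999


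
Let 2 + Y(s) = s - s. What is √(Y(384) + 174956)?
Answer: √174954 ≈ 418.27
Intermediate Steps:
Y(s) = -2 (Y(s) = -2 + (s - s) = -2 + 0 = -2)
√(Y(384) + 174956) = √(-2 + 174956) = √174954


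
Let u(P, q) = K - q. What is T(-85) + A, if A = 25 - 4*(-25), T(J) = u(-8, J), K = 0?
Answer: 210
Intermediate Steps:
u(P, q) = -q (u(P, q) = 0 - q = -q)
T(J) = -J
A = 125 (A = 25 + 100 = 125)
T(-85) + A = -1*(-85) + 125 = 85 + 125 = 210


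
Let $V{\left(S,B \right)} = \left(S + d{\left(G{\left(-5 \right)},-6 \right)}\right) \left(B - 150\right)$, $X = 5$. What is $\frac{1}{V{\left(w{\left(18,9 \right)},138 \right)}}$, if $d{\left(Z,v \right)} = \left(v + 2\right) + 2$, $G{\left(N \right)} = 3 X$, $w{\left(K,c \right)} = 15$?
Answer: $- \frac{1}{156} \approx -0.0064103$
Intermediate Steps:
$G{\left(N \right)} = 15$ ($G{\left(N \right)} = 3 \cdot 5 = 15$)
$d{\left(Z,v \right)} = 4 + v$ ($d{\left(Z,v \right)} = \left(2 + v\right) + 2 = 4 + v$)
$V{\left(S,B \right)} = \left(-150 + B\right) \left(-2 + S\right)$ ($V{\left(S,B \right)} = \left(S + \left(4 - 6\right)\right) \left(B - 150\right) = \left(S - 2\right) \left(-150 + B\right) = \left(-2 + S\right) \left(-150 + B\right) = \left(-150 + B\right) \left(-2 + S\right)$)
$\frac{1}{V{\left(w{\left(18,9 \right)},138 \right)}} = \frac{1}{300 - 2250 - 276 + 138 \cdot 15} = \frac{1}{300 - 2250 - 276 + 2070} = \frac{1}{-156} = - \frac{1}{156}$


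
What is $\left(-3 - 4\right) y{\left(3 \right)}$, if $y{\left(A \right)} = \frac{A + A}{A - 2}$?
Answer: $-42$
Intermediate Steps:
$y{\left(A \right)} = \frac{2 A}{-2 + A}$
$\left(-3 - 4\right) y{\left(3 \right)} = \left(-3 - 4\right) 2 \cdot 3 \frac{1}{-2 + 3} = - 7 \cdot 2 \cdot 3 \cdot 1^{-1} = - 7 \cdot 2 \cdot 3 \cdot 1 = \left(-7\right) 6 = -42$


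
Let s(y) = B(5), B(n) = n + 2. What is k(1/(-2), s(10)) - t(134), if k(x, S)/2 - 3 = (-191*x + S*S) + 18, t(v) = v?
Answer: 197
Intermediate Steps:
B(n) = 2 + n
s(y) = 7 (s(y) = 2 + 5 = 7)
k(x, S) = 42 - 382*x + 2*S**2 (k(x, S) = 6 + 2*((-191*x + S*S) + 18) = 6 + 2*((-191*x + S**2) + 18) = 6 + 2*((S**2 - 191*x) + 18) = 6 + 2*(18 + S**2 - 191*x) = 6 + (36 - 382*x + 2*S**2) = 42 - 382*x + 2*S**2)
k(1/(-2), s(10)) - t(134) = (42 - 382/(-2) + 2*7**2) - 1*134 = (42 - 382*(-1/2) + 2*49) - 134 = (42 + 191 + 98) - 134 = 331 - 134 = 197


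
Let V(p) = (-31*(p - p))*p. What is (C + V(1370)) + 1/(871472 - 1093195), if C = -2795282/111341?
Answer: -619778422227/24686860543 ≈ -25.106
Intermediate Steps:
C = -2795282/111341 (C = -2795282*1/111341 = -2795282/111341 ≈ -25.106)
V(p) = 0 (V(p) = (-31*0)*p = 0*p = 0)
(C + V(1370)) + 1/(871472 - 1093195) = (-2795282/111341 + 0) + 1/(871472 - 1093195) = -2795282/111341 + 1/(-221723) = -2795282/111341 - 1/221723 = -619778422227/24686860543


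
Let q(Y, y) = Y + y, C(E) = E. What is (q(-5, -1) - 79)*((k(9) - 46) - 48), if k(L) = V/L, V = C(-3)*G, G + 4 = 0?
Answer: 23630/3 ≈ 7876.7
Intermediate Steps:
G = -4 (G = -4 + 0 = -4)
V = 12 (V = -3*(-4) = 12)
k(L) = 12/L
(q(-5, -1) - 79)*((k(9) - 46) - 48) = ((-5 - 1) - 79)*((12/9 - 46) - 48) = (-6 - 79)*((12*(1/9) - 46) - 48) = -85*((4/3 - 46) - 48) = -85*(-134/3 - 48) = -85*(-278/3) = 23630/3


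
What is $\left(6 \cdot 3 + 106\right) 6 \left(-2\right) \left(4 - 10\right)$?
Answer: $8928$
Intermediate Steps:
$\left(6 \cdot 3 + 106\right) 6 \left(-2\right) \left(4 - 10\right) = \left(18 + 106\right) \left(- 12 \left(4 - 10\right)\right) = 124 \left(\left(-12\right) \left(-6\right)\right) = 124 \cdot 72 = 8928$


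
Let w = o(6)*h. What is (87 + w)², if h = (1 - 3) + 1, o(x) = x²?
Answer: 2601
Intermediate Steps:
h = -1 (h = -2 + 1 = -1)
w = -36 (w = 6²*(-1) = 36*(-1) = -36)
(87 + w)² = (87 - 36)² = 51² = 2601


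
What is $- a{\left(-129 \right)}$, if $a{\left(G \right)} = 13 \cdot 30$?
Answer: $-390$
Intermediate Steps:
$a{\left(G \right)} = 390$
$- a{\left(-129 \right)} = \left(-1\right) 390 = -390$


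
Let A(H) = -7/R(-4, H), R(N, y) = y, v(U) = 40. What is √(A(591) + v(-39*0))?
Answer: √13967103/591 ≈ 6.3236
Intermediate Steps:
A(H) = -7/H
√(A(591) + v(-39*0)) = √(-7/591 + 40) = √(23633/591) = √13967103/591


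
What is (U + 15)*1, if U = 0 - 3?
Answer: 12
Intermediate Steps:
U = -3
(U + 15)*1 = (-3 + 15)*1 = 12*1 = 12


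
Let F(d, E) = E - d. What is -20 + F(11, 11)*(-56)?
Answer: -20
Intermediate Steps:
-20 + F(11, 11)*(-56) = -20 + (11 - 1*11)*(-56) = -20 + (11 - 11)*(-56) = -20 + 0*(-56) = -20 + 0 = -20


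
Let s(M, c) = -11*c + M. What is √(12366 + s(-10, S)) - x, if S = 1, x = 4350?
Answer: -4350 + √12345 ≈ -4238.9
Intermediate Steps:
s(M, c) = M - 11*c
√(12366 + s(-10, S)) - x = √(12366 + (-10 - 11*1)) - 1*4350 = √(12366 + (-10 - 11)) - 4350 = √(12366 - 21) - 4350 = √12345 - 4350 = -4350 + √12345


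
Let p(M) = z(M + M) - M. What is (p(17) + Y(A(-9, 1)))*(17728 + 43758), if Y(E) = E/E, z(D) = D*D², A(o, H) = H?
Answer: 2415661968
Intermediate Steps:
z(D) = D³
p(M) = -M + 8*M³ (p(M) = (M + M)³ - M = (2*M)³ - M = 8*M³ - M = -M + 8*M³)
Y(E) = 1
(p(17) + Y(A(-9, 1)))*(17728 + 43758) = ((-1*17 + 8*17³) + 1)*(17728 + 43758) = ((-17 + 8*4913) + 1)*61486 = ((-17 + 39304) + 1)*61486 = (39287 + 1)*61486 = 39288*61486 = 2415661968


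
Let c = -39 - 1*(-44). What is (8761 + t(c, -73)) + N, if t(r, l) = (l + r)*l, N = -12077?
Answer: 1648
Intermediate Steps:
c = 5 (c = -39 + 44 = 5)
t(r, l) = l*(l + r)
(8761 + t(c, -73)) + N = (8761 - 73*(-73 + 5)) - 12077 = (8761 - 73*(-68)) - 12077 = (8761 + 4964) - 12077 = 13725 - 12077 = 1648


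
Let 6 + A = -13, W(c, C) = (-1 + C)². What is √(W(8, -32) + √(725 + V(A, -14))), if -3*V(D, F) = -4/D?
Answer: √(3538161 + 57*√2355297)/57 ≈ 33.405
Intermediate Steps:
A = -19 (A = -6 - 13 = -19)
V(D, F) = 4/(3*D) (V(D, F) = -(-4)/(3*D) = 4/(3*D))
√(W(8, -32) + √(725 + V(A, -14))) = √((-1 - 32)² + √(725 + (4/3)/(-19))) = √((-33)² + √(725 + (4/3)*(-1/19))) = √(1089 + √(725 - 4/57)) = √(1089 + √(41321/57)) = √(1089 + √2355297/57)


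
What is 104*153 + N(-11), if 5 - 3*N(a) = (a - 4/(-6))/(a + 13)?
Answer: 286477/18 ≈ 15915.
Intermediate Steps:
N(a) = 5/3 - (⅔ + a)/(3*(13 + a)) (N(a) = 5/3 - (a - 4/(-6))/(3*(a + 13)) = 5/3 - (a - 4*(-⅙))/(3*(13 + a)) = 5/3 - (a + ⅔)/(3*(13 + a)) = 5/3 - (⅔ + a)/(3*(13 + a)))
104*153 + N(-11) = 104*153 + (193 + 12*(-11))/(9*(13 - 11)) = 15912 + (⅑)*(193 - 132)/2 = 15912 + (⅑)*(½)*61 = 15912 + 61/18 = 286477/18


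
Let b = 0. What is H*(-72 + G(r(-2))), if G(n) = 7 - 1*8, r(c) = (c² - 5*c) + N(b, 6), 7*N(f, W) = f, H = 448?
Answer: -32704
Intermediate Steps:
N(f, W) = f/7
r(c) = c² - 5*c (r(c) = (c² - 5*c) + (⅐)*0 = (c² - 5*c) + 0 = c² - 5*c)
G(n) = -1 (G(n) = 7 - 8 = -1)
H*(-72 + G(r(-2))) = 448*(-72 - 1) = 448*(-73) = -32704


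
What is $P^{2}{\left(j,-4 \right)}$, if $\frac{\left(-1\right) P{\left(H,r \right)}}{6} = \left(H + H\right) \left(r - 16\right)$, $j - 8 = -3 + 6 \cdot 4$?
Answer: $48441600$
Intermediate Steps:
$j = 29$ ($j = 8 + \left(-3 + 6 \cdot 4\right) = 8 + \left(-3 + 24\right) = 8 + 21 = 29$)
$P{\left(H,r \right)} = - 12 H \left(-16 + r\right)$ ($P{\left(H,r \right)} = - 6 \left(H + H\right) \left(r - 16\right) = - 6 \cdot 2 H \left(-16 + r\right) = - 12 H \left(-16 + r\right)$)
$P^{2}{\left(j,-4 \right)} = \left(12 \cdot 29 \left(16 - -4\right)\right)^{2} = \left(12 \cdot 29 \left(16 + 4\right)\right)^{2} = \left(12 \cdot 29 \cdot 20\right)^{2} = 6960^{2} = 48441600$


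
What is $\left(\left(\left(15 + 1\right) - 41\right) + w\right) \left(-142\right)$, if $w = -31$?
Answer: $7952$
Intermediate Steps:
$\left(\left(\left(15 + 1\right) - 41\right) + w\right) \left(-142\right) = \left(\left(\left(15 + 1\right) - 41\right) - 31\right) \left(-142\right) = \left(\left(16 - 41\right) - 31\right) \left(-142\right) = \left(-25 - 31\right) \left(-142\right) = \left(-56\right) \left(-142\right) = 7952$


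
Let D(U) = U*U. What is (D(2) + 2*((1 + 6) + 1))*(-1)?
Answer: -20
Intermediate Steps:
D(U) = U²
(D(2) + 2*((1 + 6) + 1))*(-1) = (2² + 2*((1 + 6) + 1))*(-1) = (4 + 2*(7 + 1))*(-1) = (4 + 2*8)*(-1) = (4 + 16)*(-1) = 20*(-1) = -20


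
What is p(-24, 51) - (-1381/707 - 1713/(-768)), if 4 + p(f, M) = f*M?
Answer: -222308337/180992 ≈ -1228.3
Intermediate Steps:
p(f, M) = -4 + M*f (p(f, M) = -4 + f*M = -4 + M*f)
p(-24, 51) - (-1381/707 - 1713/(-768)) = (-4 + 51*(-24)) - (-1381/707 - 1713/(-768)) = (-4 - 1224) - (-1381*1/707 - 1713*(-1/768)) = -1228 - (-1381/707 + 571/256) = -1228 - 1*50161/180992 = -1228 - 50161/180992 = -222308337/180992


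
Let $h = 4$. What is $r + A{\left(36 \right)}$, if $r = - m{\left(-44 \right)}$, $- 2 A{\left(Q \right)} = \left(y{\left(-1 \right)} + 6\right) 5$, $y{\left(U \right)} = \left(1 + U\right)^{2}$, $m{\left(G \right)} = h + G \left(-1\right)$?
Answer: $-63$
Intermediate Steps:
$m{\left(G \right)} = 4 - G$ ($m{\left(G \right)} = 4 + G \left(-1\right) = 4 - G$)
$A{\left(Q \right)} = -15$ ($A{\left(Q \right)} = - \frac{\left(\left(1 - 1\right)^{2} + 6\right) 5}{2} = - \frac{\left(0^{2} + 6\right) 5}{2} = - \frac{\left(0 + 6\right) 5}{2} = - \frac{6 \cdot 5}{2} = \left(- \frac{1}{2}\right) 30 = -15$)
$r = -48$ ($r = - (4 - -44) = - (4 + 44) = \left(-1\right) 48 = -48$)
$r + A{\left(36 \right)} = -48 - 15 = -63$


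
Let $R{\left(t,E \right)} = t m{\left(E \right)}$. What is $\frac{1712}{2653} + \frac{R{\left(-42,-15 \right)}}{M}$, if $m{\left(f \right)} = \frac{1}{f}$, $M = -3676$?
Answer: $\frac{15714709}{24381070} \approx 0.64455$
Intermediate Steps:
$R{\left(t,E \right)} = \frac{t}{E}$
$\frac{1712}{2653} + \frac{R{\left(-42,-15 \right)}}{M} = \frac{1712}{2653} + \frac{\left(-42\right) \frac{1}{-15}}{-3676} = 1712 \cdot \frac{1}{2653} + \left(-42\right) \left(- \frac{1}{15}\right) \left(- \frac{1}{3676}\right) = \frac{1712}{2653} + \frac{14}{5} \left(- \frac{1}{3676}\right) = \frac{1712}{2653} - \frac{7}{9190} = \frac{15714709}{24381070}$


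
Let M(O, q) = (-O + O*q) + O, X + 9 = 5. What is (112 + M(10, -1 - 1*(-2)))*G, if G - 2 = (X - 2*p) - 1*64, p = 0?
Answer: -8052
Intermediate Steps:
X = -4 (X = -9 + 5 = -4)
M(O, q) = O*q
G = -66 (G = 2 + ((-4 - 2*0) - 1*64) = 2 + ((-4 + 0) - 64) = 2 + (-4 - 64) = 2 - 68 = -66)
(112 + M(10, -1 - 1*(-2)))*G = (112 + 10*(-1 - 1*(-2)))*(-66) = (112 + 10*(-1 + 2))*(-66) = (112 + 10*1)*(-66) = (112 + 10)*(-66) = 122*(-66) = -8052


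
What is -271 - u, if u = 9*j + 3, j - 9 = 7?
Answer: -418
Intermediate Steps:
j = 16 (j = 9 + 7 = 16)
u = 147 (u = 9*16 + 3 = 144 + 3 = 147)
-271 - u = -271 - 1*147 = -271 - 147 = -418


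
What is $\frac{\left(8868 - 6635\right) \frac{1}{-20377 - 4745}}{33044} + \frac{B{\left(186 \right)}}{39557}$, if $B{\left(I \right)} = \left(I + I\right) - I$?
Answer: $\frac{14028736697}{2985227865816} \approx 0.0046994$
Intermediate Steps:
$B{\left(I \right)} = I$ ($B{\left(I \right)} = 2 I - I = I$)
$\frac{\left(8868 - 6635\right) \frac{1}{-20377 - 4745}}{33044} + \frac{B{\left(186 \right)}}{39557} = \frac{\left(8868 - 6635\right) \frac{1}{-20377 - 4745}}{33044} + \frac{186}{39557} = \frac{2233}{-25122} \cdot \frac{1}{33044} + 186 \cdot \frac{1}{39557} = 2233 \left(- \frac{1}{25122}\right) \frac{1}{33044} + \frac{186}{39557} = \left(- \frac{2233}{25122}\right) \frac{1}{33044} + \frac{186}{39557} = - \frac{203}{75466488} + \frac{186}{39557} = \frac{14028736697}{2985227865816}$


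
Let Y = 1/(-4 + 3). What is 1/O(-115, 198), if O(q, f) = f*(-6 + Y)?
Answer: -1/1386 ≈ -0.00072150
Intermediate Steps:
Y = -1 (Y = 1/(-1) = -1)
O(q, f) = -7*f (O(q, f) = f*(-6 - 1) = f*(-7) = -7*f)
1/O(-115, 198) = 1/(-7*198) = 1/(-1386) = -1/1386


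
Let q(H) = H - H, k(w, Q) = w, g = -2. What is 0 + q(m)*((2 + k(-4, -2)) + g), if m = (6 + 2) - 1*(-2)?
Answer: 0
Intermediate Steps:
m = 10 (m = 8 + 2 = 10)
q(H) = 0
0 + q(m)*((2 + k(-4, -2)) + g) = 0 + 0*((2 - 4) - 2) = 0 + 0*(-2 - 2) = 0 + 0*(-4) = 0 + 0 = 0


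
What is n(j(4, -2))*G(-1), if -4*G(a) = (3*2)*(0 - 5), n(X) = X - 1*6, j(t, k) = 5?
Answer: -15/2 ≈ -7.5000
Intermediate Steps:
n(X) = -6 + X (n(X) = X - 6 = -6 + X)
G(a) = 15/2 (G(a) = -3*2*(0 - 5)/4 = -3*(-5)/2 = -1/4*(-30) = 15/2)
n(j(4, -2))*G(-1) = (-6 + 5)*(15/2) = -1*15/2 = -15/2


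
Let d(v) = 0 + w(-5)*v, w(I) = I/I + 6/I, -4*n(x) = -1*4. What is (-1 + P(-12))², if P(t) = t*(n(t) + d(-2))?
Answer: 7921/25 ≈ 316.84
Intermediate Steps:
n(x) = 1 (n(x) = -(-1)*4/4 = -¼*(-4) = 1)
w(I) = 1 + 6/I
d(v) = -v/5 (d(v) = 0 + ((6 - 5)/(-5))*v = 0 + (-⅕*1)*v = 0 - v/5 = -v/5)
P(t) = 7*t/5 (P(t) = t*(1 - ⅕*(-2)) = t*(1 + ⅖) = t*(7/5) = 7*t/5)
(-1 + P(-12))² = (-1 + (7/5)*(-12))² = (-1 - 84/5)² = (-89/5)² = 7921/25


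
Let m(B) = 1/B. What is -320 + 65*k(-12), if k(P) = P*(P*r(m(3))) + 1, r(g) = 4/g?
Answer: 112065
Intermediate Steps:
k(P) = 1 + 12*P² (k(P) = P*(P*(4/(1/3))) + 1 = P*(P*(4/(⅓))) + 1 = P*(P*(4*3)) + 1 = P*(P*12) + 1 = P*(12*P) + 1 = 12*P² + 1 = 1 + 12*P²)
-320 + 65*k(-12) = -320 + 65*(1 + 12*(-12)²) = -320 + 65*(1 + 12*144) = -320 + 65*(1 + 1728) = -320 + 65*1729 = -320 + 112385 = 112065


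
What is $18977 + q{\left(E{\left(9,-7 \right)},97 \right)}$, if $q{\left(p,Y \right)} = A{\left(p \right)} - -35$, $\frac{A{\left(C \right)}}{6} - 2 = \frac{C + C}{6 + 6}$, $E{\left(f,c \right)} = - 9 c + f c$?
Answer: $19024$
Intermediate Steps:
$E{\left(f,c \right)} = - 9 c + c f$
$A{\left(C \right)} = 12 + C$ ($A{\left(C \right)} = 12 + 6 \frac{C + C}{6 + 6} = 12 + 6 \frac{2 C}{12} = 12 + 6 \cdot 2 C \frac{1}{12} = 12 + 6 \frac{C}{6} = 12 + C$)
$q{\left(p,Y \right)} = 47 + p$ ($q{\left(p,Y \right)} = \left(12 + p\right) - -35 = \left(12 + p\right) + 35 = 47 + p$)
$18977 + q{\left(E{\left(9,-7 \right)},97 \right)} = 18977 + \left(47 - 7 \left(-9 + 9\right)\right) = 18977 + \left(47 - 0\right) = 18977 + \left(47 + 0\right) = 18977 + 47 = 19024$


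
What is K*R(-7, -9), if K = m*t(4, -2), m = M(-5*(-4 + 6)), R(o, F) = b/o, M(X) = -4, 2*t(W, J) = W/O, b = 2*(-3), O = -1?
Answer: 48/7 ≈ 6.8571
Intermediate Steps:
b = -6
t(W, J) = -W/2 (t(W, J) = (W/(-1))/2 = (W*(-1))/2 = (-W)/2 = -W/2)
R(o, F) = -6/o
m = -4
K = 8 (K = -(-2)*4 = -4*(-2) = 8)
K*R(-7, -9) = 8*(-6/(-7)) = 8*(-6*(-⅐)) = 8*(6/7) = 48/7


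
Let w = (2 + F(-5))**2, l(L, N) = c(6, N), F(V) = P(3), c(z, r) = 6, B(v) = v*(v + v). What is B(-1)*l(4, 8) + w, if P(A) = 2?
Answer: 28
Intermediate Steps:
B(v) = 2*v**2 (B(v) = v*(2*v) = 2*v**2)
F(V) = 2
l(L, N) = 6
w = 16 (w = (2 + 2)**2 = 4**2 = 16)
B(-1)*l(4, 8) + w = (2*(-1)**2)*6 + 16 = (2*1)*6 + 16 = 2*6 + 16 = 12 + 16 = 28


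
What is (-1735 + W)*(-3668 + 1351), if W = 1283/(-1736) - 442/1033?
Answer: 1030551066561/256184 ≈ 4.0227e+6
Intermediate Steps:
W = -2092651/1793288 (W = 1283*(-1/1736) - 442*1/1033 = -1283/1736 - 442/1033 = -2092651/1793288 ≈ -1.1669)
(-1735 + W)*(-3668 + 1351) = (-1735 - 2092651/1793288)*(-3668 + 1351) = -3113447331/1793288*(-2317) = 1030551066561/256184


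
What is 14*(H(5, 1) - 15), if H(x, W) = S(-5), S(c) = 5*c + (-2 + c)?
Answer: -658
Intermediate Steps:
S(c) = -2 + 6*c
H(x, W) = -32 (H(x, W) = -2 + 6*(-5) = -2 - 30 = -32)
14*(H(5, 1) - 15) = 14*(-32 - 15) = 14*(-47) = -658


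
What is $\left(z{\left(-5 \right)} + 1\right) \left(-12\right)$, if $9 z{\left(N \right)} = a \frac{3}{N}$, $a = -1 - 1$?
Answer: $- \frac{68}{5} \approx -13.6$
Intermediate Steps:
$a = -2$ ($a = -1 - 1 = -2$)
$z{\left(N \right)} = - \frac{2}{3 N}$ ($z{\left(N \right)} = \frac{\left(-2\right) \frac{3}{N}}{9} = \frac{\left(-6\right) \frac{1}{N}}{9} = - \frac{2}{3 N}$)
$\left(z{\left(-5 \right)} + 1\right) \left(-12\right) = \left(- \frac{2}{3 \left(-5\right)} + 1\right) \left(-12\right) = \left(\left(- \frac{2}{3}\right) \left(- \frac{1}{5}\right) + 1\right) \left(-12\right) = \left(\frac{2}{15} + 1\right) \left(-12\right) = \frac{17}{15} \left(-12\right) = - \frac{68}{5}$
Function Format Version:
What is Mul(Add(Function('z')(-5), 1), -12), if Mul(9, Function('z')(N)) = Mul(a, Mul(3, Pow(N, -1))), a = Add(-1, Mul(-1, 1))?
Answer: Rational(-68, 5) ≈ -13.600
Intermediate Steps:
a = -2 (a = Add(-1, -1) = -2)
Function('z')(N) = Mul(Rational(-2, 3), Pow(N, -1)) (Function('z')(N) = Mul(Rational(1, 9), Mul(-2, Mul(3, Pow(N, -1)))) = Mul(Rational(1, 9), Mul(-6, Pow(N, -1))) = Mul(Rational(-2, 3), Pow(N, -1)))
Mul(Add(Function('z')(-5), 1), -12) = Mul(Add(Mul(Rational(-2, 3), Pow(-5, -1)), 1), -12) = Mul(Add(Mul(Rational(-2, 3), Rational(-1, 5)), 1), -12) = Mul(Add(Rational(2, 15), 1), -12) = Mul(Rational(17, 15), -12) = Rational(-68, 5)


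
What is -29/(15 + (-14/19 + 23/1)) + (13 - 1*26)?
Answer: -9755/708 ≈ -13.778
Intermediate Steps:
-29/(15 + (-14/19 + 23/1)) + (13 - 1*26) = -29/(15 + (-14*1/19 + 23*1)) + (13 - 26) = -29/(15 + (-14/19 + 23)) - 13 = -29/(15 + 423/19) - 13 = -29/708/19 - 13 = -29*19/708 - 13 = -551/708 - 13 = -9755/708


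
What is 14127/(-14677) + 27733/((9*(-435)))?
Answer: -462344446/57460455 ≈ -8.0463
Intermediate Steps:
14127/(-14677) + 27733/((9*(-435))) = 14127*(-1/14677) + 27733/(-3915) = -14127/14677 + 27733*(-1/3915) = -14127/14677 - 27733/3915 = -462344446/57460455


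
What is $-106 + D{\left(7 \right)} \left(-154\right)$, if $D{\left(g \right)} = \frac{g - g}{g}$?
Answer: $-106$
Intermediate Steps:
$D{\left(g \right)} = 0$ ($D{\left(g \right)} = \frac{0}{g} = 0$)
$-106 + D{\left(7 \right)} \left(-154\right) = -106 + 0 \left(-154\right) = -106 + 0 = -106$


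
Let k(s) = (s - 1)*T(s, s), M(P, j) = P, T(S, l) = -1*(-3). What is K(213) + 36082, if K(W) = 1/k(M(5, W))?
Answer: 432985/12 ≈ 36082.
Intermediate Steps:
T(S, l) = 3
k(s) = -3 + 3*s (k(s) = (s - 1)*3 = (-1 + s)*3 = -3 + 3*s)
K(W) = 1/12 (K(W) = 1/(-3 + 3*5) = 1/(-3 + 15) = 1/12)
K(213) + 36082 = 1/12 + 36082 = 432985/12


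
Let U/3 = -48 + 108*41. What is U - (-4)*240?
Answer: 14100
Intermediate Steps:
U = 13140 (U = 3*(-48 + 108*41) = 3*(-48 + 4428) = 3*4380 = 13140)
U - (-4)*240 = 13140 - (-4)*240 = 13140 - 1*(-960) = 13140 + 960 = 14100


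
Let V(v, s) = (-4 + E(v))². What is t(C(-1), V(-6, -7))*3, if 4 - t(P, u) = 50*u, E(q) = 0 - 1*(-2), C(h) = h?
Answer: -588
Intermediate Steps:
E(q) = 2 (E(q) = 0 + 2 = 2)
V(v, s) = 4 (V(v, s) = (-4 + 2)² = (-2)² = 4)
t(P, u) = 4 - 50*u
t(C(-1), V(-6, -7))*3 = (4 - 50*4)*3 = (4 - 200)*3 = -196*3 = -588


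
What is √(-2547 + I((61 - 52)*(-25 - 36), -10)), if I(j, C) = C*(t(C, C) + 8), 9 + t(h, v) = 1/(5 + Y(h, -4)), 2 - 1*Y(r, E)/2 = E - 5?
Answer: I*√205527/9 ≈ 50.372*I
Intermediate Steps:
Y(r, E) = 14 - 2*E (Y(r, E) = 4 - 2*(E - 5) = 4 - 2*(-5 + E) = 4 + (10 - 2*E) = 14 - 2*E)
t(h, v) = -242/27 (t(h, v) = -9 + 1/(5 + (14 - 2*(-4))) = -9 + 1/(5 + (14 + 8)) = -9 + 1/(5 + 22) = -9 + 1/27 = -242/27)
I(j, C) = -26*C/27 (I(j, C) = C*(-242/27 + 8) = C*(-26/27) = -26*C/27)
√(-2547 + I((61 - 52)*(-25 - 36), -10)) = √(-2547 - 26/27*(-10)) = √(-2547 + 260/27) = √(-68509/27) = I*√205527/9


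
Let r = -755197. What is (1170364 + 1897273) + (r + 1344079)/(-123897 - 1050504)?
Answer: 1200878457185/391467 ≈ 3.0676e+6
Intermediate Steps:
(1170364 + 1897273) + (r + 1344079)/(-123897 - 1050504) = (1170364 + 1897273) + (-755197 + 1344079)/(-123897 - 1050504) = 3067637 + 588882/(-1174401) = 3067637 + 588882*(-1/1174401) = 3067637 - 196294/391467 = 1200878457185/391467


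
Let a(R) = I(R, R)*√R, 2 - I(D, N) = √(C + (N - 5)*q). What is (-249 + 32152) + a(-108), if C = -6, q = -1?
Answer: 31903 + 6*I*√3*(2 - √107) ≈ 31903.0 - 86.714*I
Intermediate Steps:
I(D, N) = 2 - √(-1 - N) (I(D, N) = 2 - √(-6 + (N - 5)*(-1)) = 2 - √(-6 + (-5 + N)*(-1)) = 2 - √(-6 + (5 - N)) = 2 - √(-1 - N))
a(R) = √R*(2 - √(-1 - R)) (a(R) = (2 - √(-1 - R))*√R = √R*(2 - √(-1 - R)))
(-249 + 32152) + a(-108) = (-249 + 32152) + √(-108)*(2 - √(-1 - 1*(-108))) = 31903 + (6*I*√3)*(2 - √(-1 + 108)) = 31903 + (6*I*√3)*(2 - √107) = 31903 + 6*I*√3*(2 - √107)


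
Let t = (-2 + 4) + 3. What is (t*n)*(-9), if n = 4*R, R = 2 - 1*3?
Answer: 180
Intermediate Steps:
t = 5 (t = 2 + 3 = 5)
R = -1 (R = 2 - 3 = -1)
n = -4 (n = 4*(-1) = -4)
(t*n)*(-9) = (5*(-4))*(-9) = -20*(-9) = 180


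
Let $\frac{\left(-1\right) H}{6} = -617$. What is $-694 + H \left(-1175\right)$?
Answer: $-4350544$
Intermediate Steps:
$H = 3702$ ($H = \left(-6\right) \left(-617\right) = 3702$)
$-694 + H \left(-1175\right) = -694 + 3702 \left(-1175\right) = -694 - 4349850 = -4350544$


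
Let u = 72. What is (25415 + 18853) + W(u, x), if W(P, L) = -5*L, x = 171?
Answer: 43413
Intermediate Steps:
(25415 + 18853) + W(u, x) = (25415 + 18853) - 5*171 = 44268 - 855 = 43413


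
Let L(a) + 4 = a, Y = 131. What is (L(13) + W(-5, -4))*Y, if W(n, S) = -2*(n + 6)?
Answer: 917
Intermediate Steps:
W(n, S) = -12 - 2*n (W(n, S) = -2*(6 + n) = -12 - 2*n)
L(a) = -4 + a
(L(13) + W(-5, -4))*Y = ((-4 + 13) + (-12 - 2*(-5)))*131 = (9 + (-12 + 10))*131 = (9 - 2)*131 = 7*131 = 917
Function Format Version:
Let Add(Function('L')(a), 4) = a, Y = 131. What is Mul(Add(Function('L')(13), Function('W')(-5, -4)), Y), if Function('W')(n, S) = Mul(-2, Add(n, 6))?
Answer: 917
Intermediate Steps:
Function('W')(n, S) = Add(-12, Mul(-2, n)) (Function('W')(n, S) = Mul(-2, Add(6, n)) = Add(-12, Mul(-2, n)))
Function('L')(a) = Add(-4, a)
Mul(Add(Function('L')(13), Function('W')(-5, -4)), Y) = Mul(Add(Add(-4, 13), Add(-12, Mul(-2, -5))), 131) = Mul(Add(9, Add(-12, 10)), 131) = Mul(Add(9, -2), 131) = Mul(7, 131) = 917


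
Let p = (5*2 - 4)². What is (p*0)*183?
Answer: 0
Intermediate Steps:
p = 36 (p = (10 - 4)² = 6² = 36)
(p*0)*183 = (36*0)*183 = 0*183 = 0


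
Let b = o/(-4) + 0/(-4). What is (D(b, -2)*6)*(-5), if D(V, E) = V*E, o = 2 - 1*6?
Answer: 60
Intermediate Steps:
o = -4 (o = 2 - 6 = -4)
b = 1 (b = -4/(-4) + 0/(-4) = -4*(-1/4) + 0*(-1/4) = 1 + 0 = 1)
D(V, E) = E*V
(D(b, -2)*6)*(-5) = (-2*1*6)*(-5) = -2*6*(-5) = -12*(-5) = 60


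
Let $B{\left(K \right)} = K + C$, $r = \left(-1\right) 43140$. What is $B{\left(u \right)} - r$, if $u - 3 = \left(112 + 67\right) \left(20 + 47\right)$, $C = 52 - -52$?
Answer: $55240$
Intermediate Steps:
$C = 104$ ($C = 52 + 52 = 104$)
$r = -43140$
$u = 11996$ ($u = 3 + \left(112 + 67\right) \left(20 + 47\right) = 3 + 179 \cdot 67 = 3 + 11993 = 11996$)
$B{\left(K \right)} = 104 + K$ ($B{\left(K \right)} = K + 104 = 104 + K$)
$B{\left(u \right)} - r = \left(104 + 11996\right) - -43140 = 12100 + 43140 = 55240$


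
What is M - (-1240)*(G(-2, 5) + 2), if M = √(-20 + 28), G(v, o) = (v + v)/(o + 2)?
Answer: 12400/7 + 2*√2 ≈ 1774.3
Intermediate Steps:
G(v, o) = 2*v/(2 + o) (G(v, o) = (2*v)/(2 + o) = 2*v/(2 + o))
M = 2*√2 (M = √8 = 2*√2 ≈ 2.8284)
M - (-1240)*(G(-2, 5) + 2) = 2*√2 - (-1240)*(2*(-2)/(2 + 5) + 2) = 2*√2 - (-1240)*(2*(-2)/7 + 2) = 2*√2 - (-1240)*(2*(-2)*(⅐) + 2) = 2*√2 - (-1240)*(-4/7 + 2) = 2*√2 - (-1240)*10/7 = 2*√2 - 124*(-100/7) = 2*√2 + 12400/7 = 12400/7 + 2*√2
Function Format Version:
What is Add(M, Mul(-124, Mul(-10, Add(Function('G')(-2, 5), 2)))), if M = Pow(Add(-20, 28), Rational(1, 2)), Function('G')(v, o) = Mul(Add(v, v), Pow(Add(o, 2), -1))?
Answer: Add(Rational(12400, 7), Mul(2, Pow(2, Rational(1, 2)))) ≈ 1774.3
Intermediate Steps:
Function('G')(v, o) = Mul(2, v, Pow(Add(2, o), -1)) (Function('G')(v, o) = Mul(Mul(2, v), Pow(Add(2, o), -1)) = Mul(2, v, Pow(Add(2, o), -1)))
M = Mul(2, Pow(2, Rational(1, 2))) (M = Pow(8, Rational(1, 2)) = Mul(2, Pow(2, Rational(1, 2))) ≈ 2.8284)
Add(M, Mul(-124, Mul(-10, Add(Function('G')(-2, 5), 2)))) = Add(Mul(2, Pow(2, Rational(1, 2))), Mul(-124, Mul(-10, Add(Mul(2, -2, Pow(Add(2, 5), -1)), 2)))) = Add(Mul(2, Pow(2, Rational(1, 2))), Mul(-124, Mul(-10, Add(Mul(2, -2, Pow(7, -1)), 2)))) = Add(Mul(2, Pow(2, Rational(1, 2))), Mul(-124, Mul(-10, Add(Mul(2, -2, Rational(1, 7)), 2)))) = Add(Mul(2, Pow(2, Rational(1, 2))), Mul(-124, Mul(-10, Add(Rational(-4, 7), 2)))) = Add(Mul(2, Pow(2, Rational(1, 2))), Mul(-124, Mul(-10, Rational(10, 7)))) = Add(Mul(2, Pow(2, Rational(1, 2))), Mul(-124, Rational(-100, 7))) = Add(Mul(2, Pow(2, Rational(1, 2))), Rational(12400, 7)) = Add(Rational(12400, 7), Mul(2, Pow(2, Rational(1, 2))))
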